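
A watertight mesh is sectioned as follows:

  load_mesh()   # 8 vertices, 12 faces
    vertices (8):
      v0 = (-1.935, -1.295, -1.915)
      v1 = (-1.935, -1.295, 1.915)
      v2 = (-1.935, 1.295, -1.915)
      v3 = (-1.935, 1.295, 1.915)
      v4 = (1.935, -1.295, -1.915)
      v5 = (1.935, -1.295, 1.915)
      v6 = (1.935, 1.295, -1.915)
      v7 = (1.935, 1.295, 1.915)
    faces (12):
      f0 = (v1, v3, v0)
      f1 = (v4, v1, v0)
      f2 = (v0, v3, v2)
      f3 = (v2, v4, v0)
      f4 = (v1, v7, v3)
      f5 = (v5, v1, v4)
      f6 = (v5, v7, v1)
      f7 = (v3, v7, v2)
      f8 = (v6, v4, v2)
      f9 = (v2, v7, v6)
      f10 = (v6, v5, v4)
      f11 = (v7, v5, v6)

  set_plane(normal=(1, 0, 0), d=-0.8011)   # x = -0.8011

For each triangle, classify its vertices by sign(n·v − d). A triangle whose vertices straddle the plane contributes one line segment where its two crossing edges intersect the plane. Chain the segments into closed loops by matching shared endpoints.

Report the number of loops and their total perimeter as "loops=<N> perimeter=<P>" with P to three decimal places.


Straddling triangles (8 of 12):
  (v4,v1,v0) [+--] → (-0.8011, -1.295, 0.79282)–(-0.8011, -1.295, -1.915)  len=2.7078
  (v2,v4,v0) [-+-] → (-0.8011, 0.536137, -1.915)–(-0.8011, -1.295, -1.915)  len=1.8311
  (v1,v7,v3) [-+-] → (-0.8011, -0.536137, 1.915)–(-0.8011, 1.295, 1.915)  len=1.8311
  (v5,v1,v4) [+-+] → (-0.8011, -1.295, 1.915)–(-0.8011, -1.295, 0.79282)  len=1.1222
  (v5,v7,v1) [++-] → (-0.8011, -0.536137, 1.915)–(-0.8011, -1.295, 1.915)  len=0.7589
  (v3,v7,v2) [-+-] → (-0.8011, 1.295, 1.915)–(-0.8011, 1.295, -0.79282)  len=2.7078
  (v6,v4,v2) [++-] → (-0.8011, 0.536137, -1.915)–(-0.8011, 1.295, -1.915)  len=0.7589
  (v2,v7,v6) [-++] → (-0.8011, 1.295, -0.79282)–(-0.8011, 1.295, -1.915)  len=1.1222

Chained into 1 loop(s):
  loop 1: 8 segments, perimeter = 12.8400
Total perimeter = 12.840

loops=1 perimeter=12.840


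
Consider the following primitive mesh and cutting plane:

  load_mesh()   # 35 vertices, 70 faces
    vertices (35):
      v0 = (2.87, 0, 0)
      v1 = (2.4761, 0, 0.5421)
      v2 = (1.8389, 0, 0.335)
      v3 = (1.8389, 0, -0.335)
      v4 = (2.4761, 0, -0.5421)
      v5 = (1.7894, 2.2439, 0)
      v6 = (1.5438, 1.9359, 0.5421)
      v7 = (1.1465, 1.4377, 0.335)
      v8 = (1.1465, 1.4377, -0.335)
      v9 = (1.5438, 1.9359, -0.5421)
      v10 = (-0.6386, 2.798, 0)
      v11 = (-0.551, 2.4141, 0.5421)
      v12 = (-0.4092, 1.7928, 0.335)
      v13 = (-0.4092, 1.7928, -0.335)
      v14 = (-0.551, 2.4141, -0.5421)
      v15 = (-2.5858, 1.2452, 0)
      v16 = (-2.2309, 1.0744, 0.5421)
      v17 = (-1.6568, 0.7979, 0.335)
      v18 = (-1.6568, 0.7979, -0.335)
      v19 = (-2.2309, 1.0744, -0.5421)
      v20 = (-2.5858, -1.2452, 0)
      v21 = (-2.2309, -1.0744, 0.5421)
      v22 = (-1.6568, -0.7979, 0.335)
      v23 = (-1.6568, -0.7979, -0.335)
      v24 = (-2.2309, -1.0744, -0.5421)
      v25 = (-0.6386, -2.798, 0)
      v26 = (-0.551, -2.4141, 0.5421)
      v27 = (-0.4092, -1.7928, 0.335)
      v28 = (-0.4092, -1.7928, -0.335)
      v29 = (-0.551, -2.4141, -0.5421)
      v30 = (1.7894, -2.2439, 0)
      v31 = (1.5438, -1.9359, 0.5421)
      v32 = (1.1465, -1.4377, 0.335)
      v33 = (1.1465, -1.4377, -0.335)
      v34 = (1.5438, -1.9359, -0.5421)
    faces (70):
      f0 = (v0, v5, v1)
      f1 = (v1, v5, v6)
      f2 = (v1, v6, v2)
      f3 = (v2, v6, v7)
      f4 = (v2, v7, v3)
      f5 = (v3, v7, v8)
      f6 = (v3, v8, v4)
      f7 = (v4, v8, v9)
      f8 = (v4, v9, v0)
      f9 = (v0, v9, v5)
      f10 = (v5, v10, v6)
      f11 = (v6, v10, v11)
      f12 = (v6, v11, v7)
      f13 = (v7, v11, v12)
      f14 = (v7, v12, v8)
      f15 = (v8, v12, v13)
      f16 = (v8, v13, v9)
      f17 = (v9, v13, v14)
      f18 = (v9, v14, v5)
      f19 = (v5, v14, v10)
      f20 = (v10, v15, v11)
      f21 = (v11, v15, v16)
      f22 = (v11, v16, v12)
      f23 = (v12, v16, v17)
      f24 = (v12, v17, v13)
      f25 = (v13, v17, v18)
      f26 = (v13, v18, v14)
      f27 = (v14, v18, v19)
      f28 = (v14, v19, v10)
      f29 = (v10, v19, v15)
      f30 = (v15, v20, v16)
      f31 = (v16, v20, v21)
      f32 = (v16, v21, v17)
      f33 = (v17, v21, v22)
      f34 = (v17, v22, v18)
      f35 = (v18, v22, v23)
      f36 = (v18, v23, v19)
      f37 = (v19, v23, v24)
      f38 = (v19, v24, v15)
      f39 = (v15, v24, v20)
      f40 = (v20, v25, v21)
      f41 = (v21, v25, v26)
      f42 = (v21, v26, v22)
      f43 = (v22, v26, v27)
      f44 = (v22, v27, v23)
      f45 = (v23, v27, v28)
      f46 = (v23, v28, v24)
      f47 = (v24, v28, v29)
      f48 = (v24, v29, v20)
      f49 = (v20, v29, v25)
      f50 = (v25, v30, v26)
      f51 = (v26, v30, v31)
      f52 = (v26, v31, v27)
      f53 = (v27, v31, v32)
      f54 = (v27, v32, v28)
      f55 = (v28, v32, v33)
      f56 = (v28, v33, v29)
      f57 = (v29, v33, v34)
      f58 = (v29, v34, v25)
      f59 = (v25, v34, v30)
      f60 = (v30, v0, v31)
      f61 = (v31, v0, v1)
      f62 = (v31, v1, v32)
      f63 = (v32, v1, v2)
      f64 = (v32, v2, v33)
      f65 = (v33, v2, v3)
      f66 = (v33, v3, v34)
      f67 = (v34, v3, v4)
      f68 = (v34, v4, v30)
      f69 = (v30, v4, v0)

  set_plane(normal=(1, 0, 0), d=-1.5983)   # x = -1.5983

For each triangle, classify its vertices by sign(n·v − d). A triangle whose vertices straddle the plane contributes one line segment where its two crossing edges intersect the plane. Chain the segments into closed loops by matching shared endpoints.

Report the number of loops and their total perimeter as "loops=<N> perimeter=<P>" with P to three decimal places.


loops=2 perimeter=7.220

Straddling triangles (20 of 70):
  (v10,v15,v11) [+-+] → (-1.5983, 2.03268, 0)–(-1.5983, 1.81247, 0.263084)  len=0.3431
  (v11,v15,v16) [+--] → (-1.5983, 1.81247, 0.263084)–(-1.5983, 1.57889, 0.5421)  len=0.3639
  (v11,v16,v12) [+-+] → (-1.5983, 1.57889, 0.5421)–(-1.5983, 1.32387, 0.470183)  len=0.2650
  (v12,v16,v17) [+--] → (-1.5983, 1.32387, 0.470183)–(-1.5983, 0.844551, 0.335)  len=0.4980
  (v12,v17,v13) [+-+] → (-1.5983, 0.844551, 0.335)–(-1.5983, 0.844551, 0.303584)  len=0.0314
  (v13,v17,v18) [+--] → (-1.5983, 0.844551, 0.303584)–(-1.5983, 0.844551, -0.335)  len=0.6386
  (v13,v18,v14) [+-+] → (-1.5983, 0.844551, -0.335)–(-1.5983, 0.883402, -0.345956)  len=0.0404
  (v14,v18,v19) [+--] → (-1.5983, 0.883402, -0.345956)–(-1.5983, 1.57889, -0.5421)  len=0.7226
  (v14,v19,v10) [+-+] → (-1.5983, 1.57889, -0.5421)–(-1.5983, 1.75916, -0.326731)  len=0.2809
  (v10,v19,v15) [+--] → (-1.5983, 1.75916, -0.326731)–(-1.5983, 2.03268, 0)  len=0.4261
  (v20,v25,v21) [-+-] → (-1.5983, -2.03268, 0)–(-1.5983, -1.75916, 0.326731)  len=0.4261
  (v21,v25,v26) [-++] → (-1.5983, -1.75916, 0.326731)–(-1.5983, -1.57889, 0.5421)  len=0.2809
  (v21,v26,v22) [-+-] → (-1.5983, -1.57889, 0.5421)–(-1.5983, -0.883402, 0.345956)  len=0.7226
  (v22,v26,v27) [-++] → (-1.5983, -0.883402, 0.345956)–(-1.5983, -0.844551, 0.335)  len=0.0404
  (v22,v27,v23) [-+-] → (-1.5983, -0.844551, 0.335)–(-1.5983, -0.844551, -0.303584)  len=0.6386
  (v23,v27,v28) [-++] → (-1.5983, -0.844551, -0.303584)–(-1.5983, -0.844551, -0.335)  len=0.0314
  (v23,v28,v24) [-+-] → (-1.5983, -0.844551, -0.335)–(-1.5983, -1.32387, -0.470183)  len=0.4980
  (v24,v28,v29) [-++] → (-1.5983, -1.32387, -0.470183)–(-1.5983, -1.57889, -0.5421)  len=0.2650
  (v24,v29,v20) [-+-] → (-1.5983, -1.57889, -0.5421)–(-1.5983, -1.81247, -0.263084)  len=0.3639
  (v20,v29,v25) [-++] → (-1.5983, -1.81247, -0.263084)–(-1.5983, -2.03268, 0)  len=0.3431

Chained into 2 loop(s):
  loop 1: 10 segments, perimeter = 3.6099
  loop 2: 10 segments, perimeter = 3.6099
Total perimeter = 7.220


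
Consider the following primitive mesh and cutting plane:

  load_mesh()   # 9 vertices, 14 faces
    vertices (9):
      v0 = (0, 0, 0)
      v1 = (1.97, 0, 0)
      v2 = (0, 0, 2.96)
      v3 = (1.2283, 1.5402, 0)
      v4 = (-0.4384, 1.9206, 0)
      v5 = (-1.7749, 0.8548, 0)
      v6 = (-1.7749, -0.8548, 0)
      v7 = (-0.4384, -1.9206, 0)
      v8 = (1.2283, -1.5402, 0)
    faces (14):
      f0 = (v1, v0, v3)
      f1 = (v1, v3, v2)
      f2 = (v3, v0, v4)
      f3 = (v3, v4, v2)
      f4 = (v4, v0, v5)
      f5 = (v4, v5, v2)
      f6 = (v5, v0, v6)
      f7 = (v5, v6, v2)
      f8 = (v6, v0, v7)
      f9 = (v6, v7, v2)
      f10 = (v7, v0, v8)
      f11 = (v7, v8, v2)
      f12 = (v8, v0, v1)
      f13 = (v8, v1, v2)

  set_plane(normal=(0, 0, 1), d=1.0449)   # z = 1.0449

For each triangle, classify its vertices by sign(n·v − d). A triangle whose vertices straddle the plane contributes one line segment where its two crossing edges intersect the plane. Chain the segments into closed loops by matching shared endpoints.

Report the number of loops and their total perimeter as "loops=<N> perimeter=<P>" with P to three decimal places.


loops=1 perimeter=7.742

Straddling triangles (7 of 14):
  (v1,v3,v2) [--+] → (0.794702, 0.996499, 1.0449)–(1.27458, 0, 1.0449)  len=1.1060
  (v3,v4,v2) [--+] → (-0.283642, 1.24262, 1.0449)–(0.794702, 0.996499, 1.0449)  len=1.1061
  (v4,v5,v2) [--+] → (-1.14835, 0.55305, 1.0449)–(-0.283642, 1.24262, 1.0449)  len=1.1060
  (v5,v6,v2) [--+] → (-1.14835, -0.55305, 1.0449)–(-1.14835, 0.55305, 1.0449)  len=1.1061
  (v6,v7,v2) [--+] → (-0.283642, -1.24262, 1.0449)–(-1.14835, -0.55305, 1.0449)  len=1.1060
  (v7,v8,v2) [--+] → (0.794702, -0.996499, 1.0449)–(-0.283642, -1.24262, 1.0449)  len=1.1061
  (v8,v1,v2) [--+] → (1.27458, 0, 1.0449)–(0.794702, -0.996499, 1.0449)  len=1.1060

Chained into 1 loop(s):
  loop 1: 7 segments, perimeter = 7.7423
Total perimeter = 7.742


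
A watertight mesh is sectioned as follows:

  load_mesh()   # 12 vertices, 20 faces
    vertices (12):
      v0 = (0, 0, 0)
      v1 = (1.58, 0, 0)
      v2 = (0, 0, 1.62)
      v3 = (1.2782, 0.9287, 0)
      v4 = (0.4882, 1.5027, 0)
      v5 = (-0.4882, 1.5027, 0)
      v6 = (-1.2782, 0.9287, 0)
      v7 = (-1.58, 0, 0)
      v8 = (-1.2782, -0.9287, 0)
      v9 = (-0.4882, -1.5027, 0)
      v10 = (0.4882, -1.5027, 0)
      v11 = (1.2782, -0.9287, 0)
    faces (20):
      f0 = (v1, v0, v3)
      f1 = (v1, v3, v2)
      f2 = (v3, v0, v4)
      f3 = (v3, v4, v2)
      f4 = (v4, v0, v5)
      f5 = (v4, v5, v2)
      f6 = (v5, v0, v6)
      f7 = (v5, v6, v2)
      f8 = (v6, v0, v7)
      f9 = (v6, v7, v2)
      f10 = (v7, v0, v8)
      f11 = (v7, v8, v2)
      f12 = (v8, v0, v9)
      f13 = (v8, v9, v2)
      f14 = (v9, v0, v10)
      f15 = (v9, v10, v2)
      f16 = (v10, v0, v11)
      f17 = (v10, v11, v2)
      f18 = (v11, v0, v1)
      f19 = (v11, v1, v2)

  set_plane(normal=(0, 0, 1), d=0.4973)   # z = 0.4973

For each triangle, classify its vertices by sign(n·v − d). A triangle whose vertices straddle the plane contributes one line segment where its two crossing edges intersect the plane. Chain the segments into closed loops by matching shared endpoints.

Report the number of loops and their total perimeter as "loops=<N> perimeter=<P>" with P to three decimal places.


Straddling triangles (10 of 20):
  (v1,v3,v2) [--+] → (0.885824, 0.643612, 0.4973)–(1.09498, 0, 0.4973)  len=0.6767
  (v3,v4,v2) [--+] → (0.338335, 1.04141, 0.4973)–(0.885824, 0.643612, 0.4973)  len=0.6767
  (v4,v5,v2) [--+] → (-0.338335, 1.04141, 0.4973)–(0.338335, 1.04141, 0.4973)  len=0.6767
  (v5,v6,v2) [--+] → (-0.885824, 0.643612, 0.4973)–(-0.338335, 1.04141, 0.4973)  len=0.6767
  (v6,v7,v2) [--+] → (-1.09498, 0, 0.4973)–(-0.885824, 0.643612, 0.4973)  len=0.6767
  (v7,v8,v2) [--+] → (-0.885824, -0.643612, 0.4973)–(-1.09498, 0, 0.4973)  len=0.6767
  (v8,v9,v2) [--+] → (-0.338335, -1.04141, 0.4973)–(-0.885824, -0.643612, 0.4973)  len=0.6767
  (v9,v10,v2) [--+] → (0.338335, -1.04141, 0.4973)–(-0.338335, -1.04141, 0.4973)  len=0.6767
  (v10,v11,v2) [--+] → (0.885824, -0.643612, 0.4973)–(0.338335, -1.04141, 0.4973)  len=0.6767
  (v11,v1,v2) [--+] → (1.09498, 0, 0.4973)–(0.885824, -0.643612, 0.4973)  len=0.6767

Chained into 1 loop(s):
  loop 1: 10 segments, perimeter = 6.7673
Total perimeter = 6.767

loops=1 perimeter=6.767


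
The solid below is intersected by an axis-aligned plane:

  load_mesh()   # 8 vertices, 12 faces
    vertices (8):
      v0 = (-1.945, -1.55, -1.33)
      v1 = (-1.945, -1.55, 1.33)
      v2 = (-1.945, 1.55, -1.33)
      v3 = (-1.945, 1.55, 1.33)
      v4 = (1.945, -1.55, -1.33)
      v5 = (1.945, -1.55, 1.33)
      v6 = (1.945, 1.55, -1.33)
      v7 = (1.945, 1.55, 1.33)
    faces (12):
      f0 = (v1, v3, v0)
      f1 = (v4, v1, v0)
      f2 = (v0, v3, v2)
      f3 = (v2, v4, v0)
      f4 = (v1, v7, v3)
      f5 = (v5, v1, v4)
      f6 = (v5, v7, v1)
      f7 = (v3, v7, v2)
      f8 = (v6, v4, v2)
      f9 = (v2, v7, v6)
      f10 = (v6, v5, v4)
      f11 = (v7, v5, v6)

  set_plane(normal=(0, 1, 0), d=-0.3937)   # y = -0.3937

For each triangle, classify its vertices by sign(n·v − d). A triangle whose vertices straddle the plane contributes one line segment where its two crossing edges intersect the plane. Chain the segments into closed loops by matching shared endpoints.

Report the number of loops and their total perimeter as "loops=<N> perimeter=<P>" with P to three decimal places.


Straddling triangles (8 of 12):
  (v1,v3,v0) [-+-] → (-1.945, -0.3937, 1.33)–(-1.945, -0.3937, -0.33782)  len=1.6678
  (v0,v3,v2) [-++] → (-1.945, -0.3937, -0.33782)–(-1.945, -0.3937, -1.33)  len=0.9922
  (v2,v4,v0) [+--] → (0.49403, -0.3937, -1.33)–(-1.945, -0.3937, -1.33)  len=2.4390
  (v1,v7,v3) [-++] → (-0.49403, -0.3937, 1.33)–(-1.945, -0.3937, 1.33)  len=1.4510
  (v5,v7,v1) [-+-] → (1.945, -0.3937, 1.33)–(-0.49403, -0.3937, 1.33)  len=2.4390
  (v6,v4,v2) [+-+] → (1.945, -0.3937, -1.33)–(0.49403, -0.3937, -1.33)  len=1.4510
  (v6,v5,v4) [+--] → (1.945, -0.3937, 0.33782)–(1.945, -0.3937, -1.33)  len=1.6678
  (v7,v5,v6) [+-+] → (1.945, -0.3937, 1.33)–(1.945, -0.3937, 0.33782)  len=0.9922

Chained into 1 loop(s):
  loop 1: 8 segments, perimeter = 13.1000
Total perimeter = 13.100

loops=1 perimeter=13.100


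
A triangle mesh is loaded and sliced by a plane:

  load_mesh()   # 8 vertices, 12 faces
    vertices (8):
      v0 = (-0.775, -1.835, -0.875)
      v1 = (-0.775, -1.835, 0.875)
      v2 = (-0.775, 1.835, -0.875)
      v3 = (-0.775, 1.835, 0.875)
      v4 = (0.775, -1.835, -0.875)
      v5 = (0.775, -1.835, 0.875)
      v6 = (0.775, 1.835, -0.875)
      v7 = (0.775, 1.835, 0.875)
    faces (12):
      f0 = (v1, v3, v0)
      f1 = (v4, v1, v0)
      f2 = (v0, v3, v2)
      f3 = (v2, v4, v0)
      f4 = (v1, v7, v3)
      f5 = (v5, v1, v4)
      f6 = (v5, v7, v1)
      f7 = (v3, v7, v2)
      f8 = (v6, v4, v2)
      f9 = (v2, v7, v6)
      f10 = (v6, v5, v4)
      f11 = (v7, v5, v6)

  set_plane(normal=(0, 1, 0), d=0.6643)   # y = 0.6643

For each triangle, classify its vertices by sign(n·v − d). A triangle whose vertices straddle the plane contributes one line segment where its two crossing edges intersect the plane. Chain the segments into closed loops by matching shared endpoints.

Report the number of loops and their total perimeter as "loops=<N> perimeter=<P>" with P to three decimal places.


loops=1 perimeter=6.600

Straddling triangles (8 of 12):
  (v1,v3,v0) [-+-] → (-0.775, 0.6643, 0.875)–(-0.775, 0.6643, 0.316764)  len=0.5582
  (v0,v3,v2) [-++] → (-0.775, 0.6643, 0.316764)–(-0.775, 0.6643, -0.875)  len=1.1918
  (v2,v4,v0) [+--] → (-0.280563, 0.6643, -0.875)–(-0.775, 0.6643, -0.875)  len=0.4944
  (v1,v7,v3) [-++] → (0.280563, 0.6643, 0.875)–(-0.775, 0.6643, 0.875)  len=1.0556
  (v5,v7,v1) [-+-] → (0.775, 0.6643, 0.875)–(0.280563, 0.6643, 0.875)  len=0.4944
  (v6,v4,v2) [+-+] → (0.775, 0.6643, -0.875)–(-0.280563, 0.6643, -0.875)  len=1.0556
  (v6,v5,v4) [+--] → (0.775, 0.6643, -0.316764)–(0.775, 0.6643, -0.875)  len=0.5582
  (v7,v5,v6) [+-+] → (0.775, 0.6643, 0.875)–(0.775, 0.6643, -0.316764)  len=1.1918

Chained into 1 loop(s):
  loop 1: 8 segments, perimeter = 6.6000
Total perimeter = 6.600


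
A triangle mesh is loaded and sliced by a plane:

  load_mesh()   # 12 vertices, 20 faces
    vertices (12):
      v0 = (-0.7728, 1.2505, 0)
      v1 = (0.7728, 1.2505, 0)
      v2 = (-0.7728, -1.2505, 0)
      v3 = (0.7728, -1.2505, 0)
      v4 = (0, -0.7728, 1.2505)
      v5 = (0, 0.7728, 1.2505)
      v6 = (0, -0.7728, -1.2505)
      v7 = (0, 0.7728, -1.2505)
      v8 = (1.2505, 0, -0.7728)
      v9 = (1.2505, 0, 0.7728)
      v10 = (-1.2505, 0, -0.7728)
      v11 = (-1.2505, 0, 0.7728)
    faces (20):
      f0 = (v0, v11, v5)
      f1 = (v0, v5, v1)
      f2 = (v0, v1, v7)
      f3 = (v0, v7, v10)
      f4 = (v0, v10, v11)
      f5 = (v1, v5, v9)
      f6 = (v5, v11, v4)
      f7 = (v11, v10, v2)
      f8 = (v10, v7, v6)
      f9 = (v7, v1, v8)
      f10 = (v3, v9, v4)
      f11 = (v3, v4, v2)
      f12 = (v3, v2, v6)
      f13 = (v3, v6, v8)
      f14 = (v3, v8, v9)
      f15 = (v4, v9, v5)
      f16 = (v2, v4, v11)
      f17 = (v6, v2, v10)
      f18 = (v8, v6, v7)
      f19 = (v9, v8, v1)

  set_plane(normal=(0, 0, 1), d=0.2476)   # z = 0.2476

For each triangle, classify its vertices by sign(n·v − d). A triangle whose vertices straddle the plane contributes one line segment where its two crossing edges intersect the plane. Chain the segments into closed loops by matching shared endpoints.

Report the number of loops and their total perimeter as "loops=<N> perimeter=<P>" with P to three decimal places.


Straddling triangles (10 of 20):
  (v0,v11,v5) [-++] → (-0.925852, 0.849848, 0.2476)–(-0.619785, 1.15592, 0.2476)  len=0.4328
  (v0,v5,v1) [-+-] → (-0.619785, 1.15592, 0.2476)–(0.619785, 1.15592, 0.2476)  len=1.2396
  (v0,v10,v11) [--+] → (-1.2505, 0, 0.2476)–(-0.925852, 0.849848, 0.2476)  len=0.9097
  (v1,v5,v9) [-++] → (0.619785, 1.15592, 0.2476)–(0.925852, 0.849848, 0.2476)  len=0.4328
  (v11,v10,v2) [+--] → (-1.2505, 0, 0.2476)–(-0.925852, -0.849848, 0.2476)  len=0.9097
  (v3,v9,v4) [-++] → (0.925852, -0.849848, 0.2476)–(0.619785, -1.15592, 0.2476)  len=0.4328
  (v3,v4,v2) [-+-] → (0.619785, -1.15592, 0.2476)–(-0.619785, -1.15592, 0.2476)  len=1.2396
  (v3,v8,v9) [--+] → (1.2505, 0, 0.2476)–(0.925852, -0.849848, 0.2476)  len=0.9097
  (v2,v4,v11) [-++] → (-0.619785, -1.15592, 0.2476)–(-0.925852, -0.849848, 0.2476)  len=0.4328
  (v9,v8,v1) [+--] → (1.2505, 0, 0.2476)–(0.925852, 0.849848, 0.2476)  len=0.9097

Chained into 1 loop(s):
  loop 1: 10 segments, perimeter = 7.8495
Total perimeter = 7.850

loops=1 perimeter=7.850


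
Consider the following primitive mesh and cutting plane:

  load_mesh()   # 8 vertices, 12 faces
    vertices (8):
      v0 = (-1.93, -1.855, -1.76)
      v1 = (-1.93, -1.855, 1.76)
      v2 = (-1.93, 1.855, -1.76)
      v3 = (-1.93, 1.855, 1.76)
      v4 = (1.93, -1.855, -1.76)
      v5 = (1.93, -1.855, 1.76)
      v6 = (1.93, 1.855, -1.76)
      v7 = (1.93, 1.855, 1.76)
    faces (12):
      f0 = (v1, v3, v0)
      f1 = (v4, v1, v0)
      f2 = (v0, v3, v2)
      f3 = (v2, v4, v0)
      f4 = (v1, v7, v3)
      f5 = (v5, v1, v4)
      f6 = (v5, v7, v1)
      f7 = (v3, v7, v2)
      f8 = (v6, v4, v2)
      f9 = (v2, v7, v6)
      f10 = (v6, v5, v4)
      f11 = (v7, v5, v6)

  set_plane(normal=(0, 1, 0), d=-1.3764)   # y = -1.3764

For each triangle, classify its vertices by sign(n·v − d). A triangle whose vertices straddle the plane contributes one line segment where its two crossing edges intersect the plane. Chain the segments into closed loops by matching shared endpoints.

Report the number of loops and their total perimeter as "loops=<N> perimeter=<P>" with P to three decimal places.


Straddling triangles (8 of 12):
  (v1,v3,v0) [-+-] → (-1.93, -1.3764, 1.76)–(-1.93, -1.3764, -1.30591)  len=3.0659
  (v0,v3,v2) [-++] → (-1.93, -1.3764, -1.30591)–(-1.93, -1.3764, -1.76)  len=0.4541
  (v2,v4,v0) [+--] → (1.43205, -1.3764, -1.76)–(-1.93, -1.3764, -1.76)  len=3.3620
  (v1,v7,v3) [-++] → (-1.43205, -1.3764, 1.76)–(-1.93, -1.3764, 1.76)  len=0.4980
  (v5,v7,v1) [-+-] → (1.93, -1.3764, 1.76)–(-1.43205, -1.3764, 1.76)  len=3.3620
  (v6,v4,v2) [+-+] → (1.93, -1.3764, -1.76)–(1.43205, -1.3764, -1.76)  len=0.4980
  (v6,v5,v4) [+--] → (1.93, -1.3764, 1.30591)–(1.93, -1.3764, -1.76)  len=3.0659
  (v7,v5,v6) [+-+] → (1.93, -1.3764, 1.76)–(1.93, -1.3764, 1.30591)  len=0.4541

Chained into 1 loop(s):
  loop 1: 8 segments, perimeter = 14.7600
Total perimeter = 14.760

loops=1 perimeter=14.760


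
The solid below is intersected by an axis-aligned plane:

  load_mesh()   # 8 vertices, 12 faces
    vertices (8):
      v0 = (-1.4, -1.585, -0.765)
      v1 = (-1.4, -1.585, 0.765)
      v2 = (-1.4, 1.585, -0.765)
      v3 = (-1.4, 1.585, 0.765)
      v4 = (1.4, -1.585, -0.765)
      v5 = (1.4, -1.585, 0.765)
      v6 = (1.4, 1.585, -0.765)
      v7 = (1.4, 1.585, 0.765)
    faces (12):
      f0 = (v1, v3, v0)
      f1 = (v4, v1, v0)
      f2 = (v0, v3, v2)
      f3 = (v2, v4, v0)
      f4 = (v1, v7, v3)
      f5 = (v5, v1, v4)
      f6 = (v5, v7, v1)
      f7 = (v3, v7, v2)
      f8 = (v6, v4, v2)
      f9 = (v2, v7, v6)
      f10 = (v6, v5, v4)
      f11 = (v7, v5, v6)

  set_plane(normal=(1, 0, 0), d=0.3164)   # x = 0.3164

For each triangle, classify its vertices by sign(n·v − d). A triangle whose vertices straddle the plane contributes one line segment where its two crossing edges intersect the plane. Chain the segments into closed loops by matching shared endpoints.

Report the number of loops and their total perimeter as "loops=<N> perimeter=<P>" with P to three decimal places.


loops=1 perimeter=9.400

Straddling triangles (8 of 12):
  (v4,v1,v0) [+--] → (0.3164, -1.585, -0.17289)–(0.3164, -1.585, -0.765)  len=0.5921
  (v2,v4,v0) [-+-] → (0.3164, -0.35821, -0.765)–(0.3164, -1.585, -0.765)  len=1.2268
  (v1,v7,v3) [-+-] → (0.3164, 0.35821, 0.765)–(0.3164, 1.585, 0.765)  len=1.2268
  (v5,v1,v4) [+-+] → (0.3164, -1.585, 0.765)–(0.3164, -1.585, -0.17289)  len=0.9379
  (v5,v7,v1) [++-] → (0.3164, 0.35821, 0.765)–(0.3164, -1.585, 0.765)  len=1.9432
  (v3,v7,v2) [-+-] → (0.3164, 1.585, 0.765)–(0.3164, 1.585, 0.17289)  len=0.5921
  (v6,v4,v2) [++-] → (0.3164, -0.35821, -0.765)–(0.3164, 1.585, -0.765)  len=1.9432
  (v2,v7,v6) [-++] → (0.3164, 1.585, 0.17289)–(0.3164, 1.585, -0.765)  len=0.9379

Chained into 1 loop(s):
  loop 1: 8 segments, perimeter = 9.4000
Total perimeter = 9.400


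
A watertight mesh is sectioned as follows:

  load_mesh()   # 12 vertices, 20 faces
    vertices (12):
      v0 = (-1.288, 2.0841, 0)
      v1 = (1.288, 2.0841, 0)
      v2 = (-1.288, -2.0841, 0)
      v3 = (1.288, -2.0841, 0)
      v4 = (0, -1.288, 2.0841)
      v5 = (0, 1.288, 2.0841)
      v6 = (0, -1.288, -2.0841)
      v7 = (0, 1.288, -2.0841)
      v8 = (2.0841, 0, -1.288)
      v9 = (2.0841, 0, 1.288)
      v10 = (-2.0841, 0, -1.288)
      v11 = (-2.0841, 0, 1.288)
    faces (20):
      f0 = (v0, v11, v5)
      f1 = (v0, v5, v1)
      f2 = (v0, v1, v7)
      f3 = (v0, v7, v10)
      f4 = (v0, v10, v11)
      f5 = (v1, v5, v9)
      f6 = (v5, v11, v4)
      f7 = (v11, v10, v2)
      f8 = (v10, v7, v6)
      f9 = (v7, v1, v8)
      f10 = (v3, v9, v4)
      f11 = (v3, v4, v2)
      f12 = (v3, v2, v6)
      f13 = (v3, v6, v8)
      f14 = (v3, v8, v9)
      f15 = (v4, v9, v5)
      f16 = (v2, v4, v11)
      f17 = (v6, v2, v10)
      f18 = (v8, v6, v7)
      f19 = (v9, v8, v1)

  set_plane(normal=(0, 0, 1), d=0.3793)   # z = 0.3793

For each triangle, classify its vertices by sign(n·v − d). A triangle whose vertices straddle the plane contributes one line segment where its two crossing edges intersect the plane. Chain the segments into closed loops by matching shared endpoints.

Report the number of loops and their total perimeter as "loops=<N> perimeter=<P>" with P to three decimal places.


Straddling triangles (10 of 20):
  (v0,v11,v5) [-++] → (-1.52244, 1.47036, 0.3793)–(-1.05359, 1.93921, 0.3793)  len=0.6631
  (v0,v5,v1) [-+-] → (-1.05359, 1.93921, 0.3793)–(1.05359, 1.93921, 0.3793)  len=2.1072
  (v0,v10,v11) [--+] → (-2.0841, 0, 0.3793)–(-1.52244, 1.47036, 0.3793)  len=1.5740
  (v1,v5,v9) [-++] → (1.05359, 1.93921, 0.3793)–(1.52244, 1.47036, 0.3793)  len=0.6631
  (v11,v10,v2) [+--] → (-2.0841, 0, 0.3793)–(-1.52244, -1.47036, 0.3793)  len=1.5740
  (v3,v9,v4) [-++] → (1.52244, -1.47036, 0.3793)–(1.05359, -1.93921, 0.3793)  len=0.6631
  (v3,v4,v2) [-+-] → (1.05359, -1.93921, 0.3793)–(-1.05359, -1.93921, 0.3793)  len=2.1072
  (v3,v8,v9) [--+] → (2.0841, 0, 0.3793)–(1.52244, -1.47036, 0.3793)  len=1.5740
  (v2,v4,v11) [-++] → (-1.05359, -1.93921, 0.3793)–(-1.52244, -1.47036, 0.3793)  len=0.6631
  (v9,v8,v1) [+--] → (2.0841, 0, 0.3793)–(1.52244, 1.47036, 0.3793)  len=1.5740

Chained into 1 loop(s):
  loop 1: 10 segments, perimeter = 13.1625
Total perimeter = 13.163

loops=1 perimeter=13.163


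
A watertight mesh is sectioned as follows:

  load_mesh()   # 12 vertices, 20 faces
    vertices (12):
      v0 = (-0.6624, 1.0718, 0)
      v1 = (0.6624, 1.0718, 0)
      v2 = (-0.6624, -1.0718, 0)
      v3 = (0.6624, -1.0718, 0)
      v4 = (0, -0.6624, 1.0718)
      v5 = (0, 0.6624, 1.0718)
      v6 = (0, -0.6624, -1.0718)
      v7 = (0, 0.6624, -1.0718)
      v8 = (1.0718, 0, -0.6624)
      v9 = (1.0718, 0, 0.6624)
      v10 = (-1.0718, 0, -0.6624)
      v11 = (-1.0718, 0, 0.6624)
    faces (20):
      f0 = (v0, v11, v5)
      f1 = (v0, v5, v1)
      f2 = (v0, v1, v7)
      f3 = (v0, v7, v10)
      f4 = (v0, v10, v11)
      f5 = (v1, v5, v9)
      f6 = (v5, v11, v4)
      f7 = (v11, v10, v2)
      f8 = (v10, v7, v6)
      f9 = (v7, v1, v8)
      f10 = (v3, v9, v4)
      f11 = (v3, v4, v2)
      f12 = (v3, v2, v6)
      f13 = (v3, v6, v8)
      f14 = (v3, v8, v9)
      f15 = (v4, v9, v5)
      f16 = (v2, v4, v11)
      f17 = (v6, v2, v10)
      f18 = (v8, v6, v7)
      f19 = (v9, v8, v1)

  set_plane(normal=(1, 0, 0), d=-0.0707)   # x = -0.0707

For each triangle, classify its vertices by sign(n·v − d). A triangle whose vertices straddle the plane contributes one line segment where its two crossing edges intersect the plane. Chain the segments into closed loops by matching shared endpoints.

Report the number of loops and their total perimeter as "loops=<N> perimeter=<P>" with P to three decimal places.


loops=1 perimeter=7.069

Straddling triangles (10 of 20):
  (v0,v11,v5) [--+] → (-0.0707, 0.618706, 1.04479)–(-0.0707, 0.706097, 0.957403)  len=0.1236
  (v0,v5,v1) [-++] → (-0.0707, 0.706097, 0.957403)–(-0.0707, 1.0718, 0)  len=1.0249
  (v0,v1,v7) [-++] → (-0.0707, 1.0718, 0)–(-0.0707, 0.706097, -0.957403)  len=1.0249
  (v0,v7,v10) [-+-] → (-0.0707, 0.706097, -0.957403)–(-0.0707, 0.618706, -1.04479)  len=0.1236
  (v5,v11,v4) [+-+] → (-0.0707, 0.618706, 1.04479)–(-0.0707, -0.618706, 1.04479)  len=1.2374
  (v10,v7,v6) [-++] → (-0.0707, 0.618706, -1.04479)–(-0.0707, -0.618706, -1.04479)  len=1.2374
  (v3,v4,v2) [++-] → (-0.0707, -0.706097, 0.957403)–(-0.0707, -1.0718, 0)  len=1.0249
  (v3,v2,v6) [+-+] → (-0.0707, -1.0718, 0)–(-0.0707, -0.706097, -0.957403)  len=1.0249
  (v2,v4,v11) [-+-] → (-0.0707, -0.706097, 0.957403)–(-0.0707, -0.618706, 1.04479)  len=0.1236
  (v6,v2,v10) [+--] → (-0.0707, -0.706097, -0.957403)–(-0.0707, -0.618706, -1.04479)  len=0.1236

Chained into 1 loop(s):
  loop 1: 10 segments, perimeter = 7.0687
Total perimeter = 7.069


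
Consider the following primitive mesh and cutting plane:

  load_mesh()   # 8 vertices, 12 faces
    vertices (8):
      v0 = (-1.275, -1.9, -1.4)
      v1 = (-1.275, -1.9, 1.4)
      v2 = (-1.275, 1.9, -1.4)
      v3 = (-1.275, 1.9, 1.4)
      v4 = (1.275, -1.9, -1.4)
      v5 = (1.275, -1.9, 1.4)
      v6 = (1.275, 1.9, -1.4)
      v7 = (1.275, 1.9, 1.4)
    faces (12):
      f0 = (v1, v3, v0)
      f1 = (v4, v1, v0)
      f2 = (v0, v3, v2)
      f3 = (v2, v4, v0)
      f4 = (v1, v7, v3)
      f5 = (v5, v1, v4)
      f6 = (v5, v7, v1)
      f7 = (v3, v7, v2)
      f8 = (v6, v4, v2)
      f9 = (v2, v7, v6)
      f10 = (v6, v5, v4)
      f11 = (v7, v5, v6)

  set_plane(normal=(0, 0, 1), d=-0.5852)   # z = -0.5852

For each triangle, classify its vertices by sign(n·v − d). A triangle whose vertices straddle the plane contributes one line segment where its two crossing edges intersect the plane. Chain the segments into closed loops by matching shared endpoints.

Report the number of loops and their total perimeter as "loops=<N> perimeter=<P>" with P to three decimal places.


Straddling triangles (8 of 12):
  (v1,v3,v0) [++-] → (-1.275, -0.7942, -0.5852)–(-1.275, -1.9, -0.5852)  len=1.1058
  (v4,v1,v0) [-+-] → (0.53295, -1.9, -0.5852)–(-1.275, -1.9, -0.5852)  len=1.8079
  (v0,v3,v2) [-+-] → (-1.275, -0.7942, -0.5852)–(-1.275, 1.9, -0.5852)  len=2.6942
  (v5,v1,v4) [++-] → (0.53295, -1.9, -0.5852)–(1.275, -1.9, -0.5852)  len=0.7421
  (v3,v7,v2) [++-] → (-0.53295, 1.9, -0.5852)–(-1.275, 1.9, -0.5852)  len=0.7421
  (v2,v7,v6) [-+-] → (-0.53295, 1.9, -0.5852)–(1.275, 1.9, -0.5852)  len=1.8079
  (v6,v5,v4) [-+-] → (1.275, 0.7942, -0.5852)–(1.275, -1.9, -0.5852)  len=2.6942
  (v7,v5,v6) [++-] → (1.275, 0.7942, -0.5852)–(1.275, 1.9, -0.5852)  len=1.1058

Chained into 1 loop(s):
  loop 1: 8 segments, perimeter = 12.7000
Total perimeter = 12.700

loops=1 perimeter=12.700


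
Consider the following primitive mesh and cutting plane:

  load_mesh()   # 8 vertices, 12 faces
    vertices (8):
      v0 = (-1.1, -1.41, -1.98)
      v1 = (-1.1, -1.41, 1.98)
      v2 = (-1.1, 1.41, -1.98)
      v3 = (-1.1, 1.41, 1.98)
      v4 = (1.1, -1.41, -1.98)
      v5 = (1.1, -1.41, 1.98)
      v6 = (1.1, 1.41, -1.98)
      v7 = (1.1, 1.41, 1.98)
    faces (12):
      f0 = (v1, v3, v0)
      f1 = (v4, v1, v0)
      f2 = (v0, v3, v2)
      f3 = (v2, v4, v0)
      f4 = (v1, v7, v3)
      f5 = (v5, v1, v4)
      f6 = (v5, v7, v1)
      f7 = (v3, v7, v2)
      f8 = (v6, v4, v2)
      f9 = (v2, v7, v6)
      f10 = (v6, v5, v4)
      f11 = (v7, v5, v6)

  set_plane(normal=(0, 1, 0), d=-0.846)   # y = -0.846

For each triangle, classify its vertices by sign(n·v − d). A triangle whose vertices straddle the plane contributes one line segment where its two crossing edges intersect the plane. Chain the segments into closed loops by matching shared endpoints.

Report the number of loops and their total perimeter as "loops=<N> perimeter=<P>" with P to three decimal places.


Straddling triangles (8 of 12):
  (v1,v3,v0) [-+-] → (-1.1, -0.846, 1.98)–(-1.1, -0.846, -1.188)  len=3.1680
  (v0,v3,v2) [-++] → (-1.1, -0.846, -1.188)–(-1.1, -0.846, -1.98)  len=0.7920
  (v2,v4,v0) [+--] → (0.66, -0.846, -1.98)–(-1.1, -0.846, -1.98)  len=1.7600
  (v1,v7,v3) [-++] → (-0.66, -0.846, 1.98)–(-1.1, -0.846, 1.98)  len=0.4400
  (v5,v7,v1) [-+-] → (1.1, -0.846, 1.98)–(-0.66, -0.846, 1.98)  len=1.7600
  (v6,v4,v2) [+-+] → (1.1, -0.846, -1.98)–(0.66, -0.846, -1.98)  len=0.4400
  (v6,v5,v4) [+--] → (1.1, -0.846, 1.188)–(1.1, -0.846, -1.98)  len=3.1680
  (v7,v5,v6) [+-+] → (1.1, -0.846, 1.98)–(1.1, -0.846, 1.188)  len=0.7920

Chained into 1 loop(s):
  loop 1: 8 segments, perimeter = 12.3200
Total perimeter = 12.320

loops=1 perimeter=12.320


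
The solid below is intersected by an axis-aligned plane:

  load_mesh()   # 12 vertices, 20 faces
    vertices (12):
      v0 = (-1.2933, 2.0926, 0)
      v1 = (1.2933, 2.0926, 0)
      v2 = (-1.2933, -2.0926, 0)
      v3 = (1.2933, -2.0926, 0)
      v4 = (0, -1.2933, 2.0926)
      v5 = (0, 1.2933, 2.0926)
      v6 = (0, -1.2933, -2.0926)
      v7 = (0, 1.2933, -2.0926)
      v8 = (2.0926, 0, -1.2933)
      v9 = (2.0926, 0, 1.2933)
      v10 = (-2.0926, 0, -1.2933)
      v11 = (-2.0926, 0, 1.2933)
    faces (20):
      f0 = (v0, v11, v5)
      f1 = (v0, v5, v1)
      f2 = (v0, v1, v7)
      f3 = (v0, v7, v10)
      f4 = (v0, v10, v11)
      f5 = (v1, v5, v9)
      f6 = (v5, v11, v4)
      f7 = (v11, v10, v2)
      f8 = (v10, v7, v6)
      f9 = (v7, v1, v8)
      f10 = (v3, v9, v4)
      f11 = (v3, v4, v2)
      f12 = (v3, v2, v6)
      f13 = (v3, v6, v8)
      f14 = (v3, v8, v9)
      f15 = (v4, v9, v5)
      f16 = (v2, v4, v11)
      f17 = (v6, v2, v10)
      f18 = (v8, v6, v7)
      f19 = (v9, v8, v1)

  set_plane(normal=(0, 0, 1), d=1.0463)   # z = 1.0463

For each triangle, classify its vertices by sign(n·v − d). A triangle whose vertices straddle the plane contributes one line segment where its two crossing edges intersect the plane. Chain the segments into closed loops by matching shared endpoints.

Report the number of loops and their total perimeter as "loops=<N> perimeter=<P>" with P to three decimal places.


Straddling triangles (10 of 20):
  (v0,v11,v5) [-++] → (-1.93995, 0.399654, 1.0463)–(-0.64665, 1.69295, 1.0463)  len=1.8290
  (v0,v5,v1) [-+-] → (-0.64665, 1.69295, 1.0463)–(0.64665, 1.69295, 1.0463)  len=1.2933
  (v0,v10,v11) [--+] → (-2.0926, 0, 1.0463)–(-1.93995, 0.399654, 1.0463)  len=0.4278
  (v1,v5,v9) [-++] → (0.64665, 1.69295, 1.0463)–(1.93995, 0.399654, 1.0463)  len=1.8290
  (v11,v10,v2) [+--] → (-2.0926, 0, 1.0463)–(-1.93995, -0.399654, 1.0463)  len=0.4278
  (v3,v9,v4) [-++] → (1.93995, -0.399654, 1.0463)–(0.64665, -1.69295, 1.0463)  len=1.8290
  (v3,v4,v2) [-+-] → (0.64665, -1.69295, 1.0463)–(-0.64665, -1.69295, 1.0463)  len=1.2933
  (v3,v8,v9) [--+] → (2.0926, 0, 1.0463)–(1.93995, -0.399654, 1.0463)  len=0.4278
  (v2,v4,v11) [-++] → (-0.64665, -1.69295, 1.0463)–(-1.93995, -0.399654, 1.0463)  len=1.8290
  (v9,v8,v1) [+--] → (2.0926, 0, 1.0463)–(1.93995, 0.399654, 1.0463)  len=0.4278

Chained into 1 loop(s):
  loop 1: 10 segments, perimeter = 11.6139
Total perimeter = 11.614

loops=1 perimeter=11.614


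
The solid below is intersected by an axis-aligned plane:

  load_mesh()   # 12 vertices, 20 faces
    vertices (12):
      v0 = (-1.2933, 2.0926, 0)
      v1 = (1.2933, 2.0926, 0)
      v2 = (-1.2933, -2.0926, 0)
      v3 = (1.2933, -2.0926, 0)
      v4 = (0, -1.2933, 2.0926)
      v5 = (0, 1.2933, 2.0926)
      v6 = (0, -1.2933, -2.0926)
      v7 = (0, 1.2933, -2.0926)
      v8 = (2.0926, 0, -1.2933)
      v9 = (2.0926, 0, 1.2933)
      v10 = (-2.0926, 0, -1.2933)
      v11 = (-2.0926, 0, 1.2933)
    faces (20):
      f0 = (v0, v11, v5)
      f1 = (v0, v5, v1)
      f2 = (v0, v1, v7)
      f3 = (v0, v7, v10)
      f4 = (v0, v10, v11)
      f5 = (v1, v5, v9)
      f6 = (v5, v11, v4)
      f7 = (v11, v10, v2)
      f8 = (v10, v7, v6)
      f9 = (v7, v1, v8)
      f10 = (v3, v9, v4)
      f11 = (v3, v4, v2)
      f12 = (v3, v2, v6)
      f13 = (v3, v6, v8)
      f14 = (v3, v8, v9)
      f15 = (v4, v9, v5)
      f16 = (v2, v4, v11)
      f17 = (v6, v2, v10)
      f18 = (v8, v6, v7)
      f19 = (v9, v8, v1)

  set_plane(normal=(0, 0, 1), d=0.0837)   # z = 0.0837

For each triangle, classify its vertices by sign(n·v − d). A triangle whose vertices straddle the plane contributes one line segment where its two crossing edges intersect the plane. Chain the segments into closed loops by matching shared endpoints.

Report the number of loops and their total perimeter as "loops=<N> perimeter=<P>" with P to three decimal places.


loops=1 perimeter=13.932

Straddling triangles (10 of 20):
  (v0,v11,v5) [-++] → (-1.34503, 1.95717, 0.0837)–(-1.24157, 2.06063, 0.0837)  len=0.1463
  (v0,v5,v1) [-+-] → (-1.24157, 2.06063, 0.0837)–(1.24157, 2.06063, 0.0837)  len=2.4831
  (v0,v10,v11) [--+] → (-2.0926, 0, 0.0837)–(-1.34503, 1.95717, 0.0837)  len=2.0951
  (v1,v5,v9) [-++] → (1.24157, 2.06063, 0.0837)–(1.34503, 1.95717, 0.0837)  len=0.1463
  (v11,v10,v2) [+--] → (-2.0926, 0, 0.0837)–(-1.34503, -1.95717, 0.0837)  len=2.0951
  (v3,v9,v4) [-++] → (1.34503, -1.95717, 0.0837)–(1.24157, -2.06063, 0.0837)  len=0.1463
  (v3,v4,v2) [-+-] → (1.24157, -2.06063, 0.0837)–(-1.24157, -2.06063, 0.0837)  len=2.4831
  (v3,v8,v9) [--+] → (2.0926, 0, 0.0837)–(1.34503, -1.95717, 0.0837)  len=2.0951
  (v2,v4,v11) [-++] → (-1.24157, -2.06063, 0.0837)–(-1.34503, -1.95717, 0.0837)  len=0.1463
  (v9,v8,v1) [+--] → (2.0926, 0, 0.0837)–(1.34503, 1.95717, 0.0837)  len=2.0951

Chained into 1 loop(s):
  loop 1: 10 segments, perimeter = 13.9319
Total perimeter = 13.932


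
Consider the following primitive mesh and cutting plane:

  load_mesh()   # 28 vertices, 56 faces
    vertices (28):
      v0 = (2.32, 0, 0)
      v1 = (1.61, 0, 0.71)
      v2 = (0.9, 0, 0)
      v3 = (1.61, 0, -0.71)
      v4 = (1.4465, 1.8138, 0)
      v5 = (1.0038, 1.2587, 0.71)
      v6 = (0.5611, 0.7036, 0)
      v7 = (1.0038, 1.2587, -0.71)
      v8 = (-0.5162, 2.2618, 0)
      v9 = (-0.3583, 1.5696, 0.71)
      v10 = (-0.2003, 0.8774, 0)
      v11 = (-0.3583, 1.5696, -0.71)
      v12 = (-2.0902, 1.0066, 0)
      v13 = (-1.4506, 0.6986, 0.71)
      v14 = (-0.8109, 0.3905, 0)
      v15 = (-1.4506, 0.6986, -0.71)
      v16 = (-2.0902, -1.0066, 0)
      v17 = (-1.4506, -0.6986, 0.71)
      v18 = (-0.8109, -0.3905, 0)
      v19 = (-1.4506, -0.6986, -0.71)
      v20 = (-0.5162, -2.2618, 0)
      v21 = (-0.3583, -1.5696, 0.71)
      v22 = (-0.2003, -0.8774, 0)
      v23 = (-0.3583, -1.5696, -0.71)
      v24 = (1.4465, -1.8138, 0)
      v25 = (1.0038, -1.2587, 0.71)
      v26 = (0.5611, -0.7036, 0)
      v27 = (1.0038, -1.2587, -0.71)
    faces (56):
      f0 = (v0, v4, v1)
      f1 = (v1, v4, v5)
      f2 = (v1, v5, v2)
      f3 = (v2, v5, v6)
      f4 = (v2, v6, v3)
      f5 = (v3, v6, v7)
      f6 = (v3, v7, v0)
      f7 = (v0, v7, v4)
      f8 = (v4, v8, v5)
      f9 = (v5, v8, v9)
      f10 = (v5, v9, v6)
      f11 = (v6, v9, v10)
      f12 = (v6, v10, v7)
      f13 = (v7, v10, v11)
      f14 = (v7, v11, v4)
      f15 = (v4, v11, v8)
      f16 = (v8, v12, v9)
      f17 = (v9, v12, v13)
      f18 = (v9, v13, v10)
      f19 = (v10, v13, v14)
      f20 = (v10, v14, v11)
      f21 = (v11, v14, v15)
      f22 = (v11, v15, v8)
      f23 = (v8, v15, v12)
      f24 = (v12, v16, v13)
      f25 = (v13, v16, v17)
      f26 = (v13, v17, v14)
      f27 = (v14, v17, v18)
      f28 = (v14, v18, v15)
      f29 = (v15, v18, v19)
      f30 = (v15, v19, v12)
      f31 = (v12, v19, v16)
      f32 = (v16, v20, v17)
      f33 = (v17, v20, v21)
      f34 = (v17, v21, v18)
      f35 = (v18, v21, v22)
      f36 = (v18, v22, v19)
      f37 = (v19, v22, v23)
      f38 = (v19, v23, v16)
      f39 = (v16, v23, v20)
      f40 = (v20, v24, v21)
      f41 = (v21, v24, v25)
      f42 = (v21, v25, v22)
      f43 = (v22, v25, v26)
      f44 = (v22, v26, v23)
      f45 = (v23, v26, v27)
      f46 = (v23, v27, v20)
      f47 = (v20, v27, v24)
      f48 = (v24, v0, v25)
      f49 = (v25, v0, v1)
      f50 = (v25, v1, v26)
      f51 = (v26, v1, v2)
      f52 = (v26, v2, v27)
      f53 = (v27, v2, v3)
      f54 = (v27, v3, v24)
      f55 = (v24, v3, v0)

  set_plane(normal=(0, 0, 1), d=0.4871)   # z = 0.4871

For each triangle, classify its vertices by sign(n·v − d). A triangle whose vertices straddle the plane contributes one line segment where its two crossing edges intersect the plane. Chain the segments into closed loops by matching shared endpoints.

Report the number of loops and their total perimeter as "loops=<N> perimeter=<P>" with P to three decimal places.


Straddling triangles (28 of 56):
  (v0,v4,v1) [--+] → (1.55867, 0.569431, 0.4871)–(1.8329, 0, 0.4871)  len=0.6320
  (v1,v4,v5) [+-+] → (1.55867, 0.569431, 0.4871)–(1.14278, 1.43297, 0.4871)  len=0.9585
  (v1,v5,v2) [++-] → (0.971213, 0.863539, 0.4871)–(1.3871, 0, 0.4871)  len=0.9585
  (v2,v5,v6) [-+-] → (0.971213, 0.863539, 0.4871)–(0.864817, 1.08443, 0.4871)  len=0.2452
  (v4,v8,v5) [--+] → (0.526606, 1.57362, 0.4871)–(1.14278, 1.43297, 0.4871)  len=0.6320
  (v5,v8,v9) [+-+] → (0.526606, 1.57362, 0.4871)–(-0.407872, 1.78691, 0.4871)  len=0.9585
  (v5,v9,v6) [++-] → (-0.0696602, 1.29772, 0.4871)–(0.864817, 1.08443, 0.4871)  len=0.9585
  (v6,v9,v10) [-+-] → (-0.0696602, 1.29772, 0.4871)–(-0.308697, 1.35229, 0.4871)  len=0.2452
  (v8,v12,v9) [--+] → (-0.902019, 1.39285, 0.4871)–(-0.407872, 1.78691, 0.4871)  len=0.6320
  (v9,v12,v13) [+-+] → (-0.902019, 1.39285, 0.4871)–(-1.6514, 0.795295, 0.4871)  len=0.9585
  (v9,v13,v10) [++-] → (-1.05808, 0.754733, 0.4871)–(-0.308697, 1.35229, 0.4871)  len=0.9585
  (v10,v13,v14) [-+-] → (-1.05808, 0.754733, 0.4871)–(-1.24977, 0.601874, 0.4871)  len=0.2452
  (v12,v16,v13) [--+] → (-1.6514, 0.163263, 0.4871)–(-1.6514, 0.795295, 0.4871)  len=0.6320
  (v13,v16,v17) [+-+] → (-1.6514, 0.163263, 0.4871)–(-1.6514, -0.795295, 0.4871)  len=0.9586
  (v13,v17,v14) [++-] → (-1.24977, -0.356684, 0.4871)–(-1.24977, 0.601874, 0.4871)  len=0.9586
  (v14,v17,v18) [-+-] → (-1.24977, -0.356684, 0.4871)–(-1.24977, -0.601874, 0.4871)  len=0.2452
  (v16,v20,v17) [--+] → (-1.15725, -1.18936, 0.4871)–(-1.6514, -0.795295, 0.4871)  len=0.6320
  (v17,v20,v21) [+-+] → (-1.15725, -1.18936, 0.4871)–(-0.407872, -1.78691, 0.4871)  len=0.9585
  (v17,v21,v18) [++-] → (-0.500391, -1.19943, 0.4871)–(-1.24977, -0.601874, 0.4871)  len=0.9585
  (v18,v21,v22) [-+-] → (-0.500391, -1.19943, 0.4871)–(-0.308697, -1.35229, 0.4871)  len=0.2452
  (v20,v24,v21) [--+] → (0.208306, -1.64627, 0.4871)–(-0.407872, -1.78691, 0.4871)  len=0.6320
  (v21,v24,v25) [+-+] → (0.208306, -1.64627, 0.4871)–(1.14278, -1.43297, 0.4871)  len=0.9585
  (v21,v25,v22) [++-] → (0.62578, -1.13899, 0.4871)–(-0.308697, -1.35229, 0.4871)  len=0.9585
  (v22,v25,v26) [-+-] → (0.62578, -1.13899, 0.4871)–(0.864817, -1.08443, 0.4871)  len=0.2452
  (v24,v0,v25) [--+] → (1.41701, -0.863539, 0.4871)–(1.14278, -1.43297, 0.4871)  len=0.6320
  (v25,v0,v1) [+-+] → (1.41701, -0.863539, 0.4871)–(1.8329, 0, 0.4871)  len=0.9585
  (v25,v1,v26) [++-] → (1.2807, -0.220891, 0.4871)–(0.864817, -1.08443, 0.4871)  len=0.9585
  (v26,v1,v2) [-+-] → (1.2807, -0.220891, 0.4871)–(1.3871, 0, 0.4871)  len=0.2452

Chained into 2 loop(s):
  loop 1: 14 segments, perimeter = 11.1336
  loop 2: 14 segments, perimeter = 8.4257
Total perimeter = 19.559

loops=2 perimeter=19.559
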